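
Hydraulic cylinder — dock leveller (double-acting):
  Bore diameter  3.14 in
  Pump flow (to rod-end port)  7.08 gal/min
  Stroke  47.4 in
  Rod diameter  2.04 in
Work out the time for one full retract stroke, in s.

t ≈ 7.78 s

Rod-side annular area A_ann = π/4 × (3.14² − 2.04²) = 4.475 in^2
Swept volume V = A × L; t = V / Q = A·L / Q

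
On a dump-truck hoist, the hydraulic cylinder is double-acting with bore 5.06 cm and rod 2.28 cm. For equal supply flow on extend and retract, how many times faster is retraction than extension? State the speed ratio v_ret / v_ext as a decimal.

Cap-side area A_cap = π/4 × (5.06 cm)² = 20.11 cm^2
Rod-side annular area A_ann = π/4 × (5.06² − 2.28²) = 16.03 cm^2
For equal Q, v ∝ 1/A, so v_ret/v_ext = A_cap/A_ann.

v_ret/v_ext ≈ 1.25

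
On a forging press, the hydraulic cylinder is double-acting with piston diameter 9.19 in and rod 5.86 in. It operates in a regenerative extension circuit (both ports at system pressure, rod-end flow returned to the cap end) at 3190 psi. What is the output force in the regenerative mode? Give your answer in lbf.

F ≈ 86000 lbf

With equal pressure on both faces, forces on the annular region cancel; the net push is pressure × rod cross-section.
Rod cross-section A_rod = π/4 × (5.86 in)² = 26.97 in^2
F = P × A_rod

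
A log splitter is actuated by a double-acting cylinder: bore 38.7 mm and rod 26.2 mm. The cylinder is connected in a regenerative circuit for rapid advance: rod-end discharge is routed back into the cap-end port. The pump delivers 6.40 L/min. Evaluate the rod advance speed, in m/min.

In regeneration the rod-end outflow joins the pump flow into the cap end, so the net volume the pump must supply per unit advance equals the rod cross-section area.
Rod cross-section A_rod = π/4 × (26.2 mm)² = 539.1 mm^2
v = Q_pump / A_rod

v ≈ 11.9 m/min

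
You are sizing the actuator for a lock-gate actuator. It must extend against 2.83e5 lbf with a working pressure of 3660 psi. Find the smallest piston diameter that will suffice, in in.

Extension force acts on the full piston face: F = P × (π/4)D².
D = √(4F / (πP)) = √(4 × 2.83e5 lbf / (π × 3660 psi))

D ≈ 9.92 in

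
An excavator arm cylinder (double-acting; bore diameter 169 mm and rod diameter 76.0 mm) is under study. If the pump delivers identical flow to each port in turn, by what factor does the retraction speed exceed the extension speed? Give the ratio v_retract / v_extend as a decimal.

v_ret/v_ext ≈ 1.25

Cap-side area A_cap = π/4 × (169 mm)² = 22430 mm^2
Rod-side annular area A_ann = π/4 × (169² − 76.0²) = 17900 mm^2
For equal Q, v ∝ 1/A, so v_ret/v_ext = A_cap/A_ann.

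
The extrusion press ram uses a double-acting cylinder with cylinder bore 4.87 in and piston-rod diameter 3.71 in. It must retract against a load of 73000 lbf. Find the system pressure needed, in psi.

Rod-side annular area A_ann = π/4 × (4.87² − 3.71²) = 7.817 in^2
Retraction: pressure acts on the annular area.
P = F / A = 73000 lbf / A

P ≈ 9340 psi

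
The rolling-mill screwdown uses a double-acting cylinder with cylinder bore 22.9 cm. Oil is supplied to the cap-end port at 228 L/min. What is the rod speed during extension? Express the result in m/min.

v ≈ 5.54 m/min

Cap-side area A_cap = π/4 × (22.9 cm)² = 411.9 cm^2
v = Q / A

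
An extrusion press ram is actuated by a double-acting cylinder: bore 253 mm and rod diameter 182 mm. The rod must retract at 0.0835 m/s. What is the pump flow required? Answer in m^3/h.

Q ≈ 7.29 m^3/h

Rod-side annular area A_ann = π/4 × (253² − 182²) = 24260 mm^2
Q = A × v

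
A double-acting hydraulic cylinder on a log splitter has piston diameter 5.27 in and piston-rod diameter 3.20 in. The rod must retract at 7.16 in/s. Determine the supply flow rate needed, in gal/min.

Q ≈ 25.6 gal/min

Rod-side annular area A_ann = π/4 × (5.27² − 3.20²) = 13.77 in^2
Q = A × v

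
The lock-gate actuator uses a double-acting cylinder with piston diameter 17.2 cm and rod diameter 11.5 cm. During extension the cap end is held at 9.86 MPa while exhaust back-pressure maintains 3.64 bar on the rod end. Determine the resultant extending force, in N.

Cap-side area A_cap = π/4 × (17.2 cm)² = 232.4 cm^2
Rod-side annular area A_ann = π/4 × (17.2² − 11.5²) = 128.5 cm^2
Net thrust = P_cap·A_cap − P_rod·A_ann = 2.291e5 N − 4677 N

F ≈ 2.24e5 N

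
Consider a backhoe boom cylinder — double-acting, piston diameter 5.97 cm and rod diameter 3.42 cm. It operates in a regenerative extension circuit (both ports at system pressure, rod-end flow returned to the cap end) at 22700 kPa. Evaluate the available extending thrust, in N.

F ≈ 20900 N

With equal pressure on both faces, forces on the annular region cancel; the net push is pressure × rod cross-section.
Rod cross-section A_rod = π/4 × (3.42 cm)² = 9.186 cm^2
F = P × A_rod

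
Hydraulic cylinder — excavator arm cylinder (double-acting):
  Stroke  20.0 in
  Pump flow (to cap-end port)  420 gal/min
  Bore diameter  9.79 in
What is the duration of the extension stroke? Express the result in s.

Cap-side area A_cap = π/4 × (9.79 in)² = 75.28 in^2
Swept volume V = A × L; t = V / Q = A·L / Q

t ≈ 0.931 s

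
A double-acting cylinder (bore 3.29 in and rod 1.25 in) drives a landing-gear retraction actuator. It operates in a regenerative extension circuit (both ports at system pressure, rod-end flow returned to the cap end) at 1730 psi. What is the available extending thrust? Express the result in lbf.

With equal pressure on both faces, forces on the annular region cancel; the net push is pressure × rod cross-section.
Rod cross-section A_rod = π/4 × (1.25 in)² = 1.227 in^2
F = P × A_rod

F ≈ 2120 lbf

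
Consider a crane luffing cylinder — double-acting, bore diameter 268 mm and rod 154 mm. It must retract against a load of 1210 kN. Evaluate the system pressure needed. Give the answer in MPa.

P ≈ 32.0 MPa

Rod-side annular area A_ann = π/4 × (268² − 154²) = 37780 mm^2
Retraction: pressure acts on the annular area.
P = F / A = 1210 kN / A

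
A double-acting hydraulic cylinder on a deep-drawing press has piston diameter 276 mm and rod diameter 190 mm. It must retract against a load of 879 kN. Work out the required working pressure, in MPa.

Rod-side annular area A_ann = π/4 × (276² − 190²) = 31480 mm^2
Retraction: pressure acts on the annular area.
P = F / A = 879 kN / A

P ≈ 27.9 MPa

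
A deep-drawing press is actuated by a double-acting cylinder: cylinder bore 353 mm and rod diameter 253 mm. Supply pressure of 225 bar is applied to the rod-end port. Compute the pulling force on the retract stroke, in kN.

Rod-side annular area A_ann = π/4 × (353² − 253²) = 47600 mm^2
On retraction the pressure acts on the annular area (bore minus rod).
F = P × A_ann

F ≈ 1070 kN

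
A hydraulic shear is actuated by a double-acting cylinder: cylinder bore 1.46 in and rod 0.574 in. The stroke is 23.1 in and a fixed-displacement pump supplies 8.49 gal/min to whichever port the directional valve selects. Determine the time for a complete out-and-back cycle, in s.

Cap-side area A_cap = π/4 × (1.46 in)² = 1.674 in^2
Rod-side annular area A_ann = π/4 × (1.46² − 0.574²) = 1.415 in^2
t_ext = A_cap·L/Q = 1.183 s
t_ret = A_ann·L/Q = 1.000 s
t_cycle = t_ext + t_ret

t ≈ 2.18 s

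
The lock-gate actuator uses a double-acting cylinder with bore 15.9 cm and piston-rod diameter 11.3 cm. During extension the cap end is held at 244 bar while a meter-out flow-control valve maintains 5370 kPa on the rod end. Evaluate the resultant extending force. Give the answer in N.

F ≈ 4.32e5 N

Cap-side area A_cap = π/4 × (15.9 cm)² = 198.6 cm^2
Rod-side annular area A_ann = π/4 × (15.9² − 11.3²) = 98.27 cm^2
Net thrust = P_cap·A_cap − P_rod·A_ann = 4.845e5 N − 52770 N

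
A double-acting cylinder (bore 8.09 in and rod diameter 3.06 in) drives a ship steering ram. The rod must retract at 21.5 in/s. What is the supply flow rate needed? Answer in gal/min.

Rod-side annular area A_ann = π/4 × (8.09² − 3.06²) = 44.05 in^2
Q = A × v

Q ≈ 246 gal/min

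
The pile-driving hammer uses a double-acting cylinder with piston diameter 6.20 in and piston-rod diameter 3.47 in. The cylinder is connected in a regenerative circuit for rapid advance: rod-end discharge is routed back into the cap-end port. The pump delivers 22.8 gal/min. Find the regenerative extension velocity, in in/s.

v ≈ 9.28 in/s

In regeneration the rod-end outflow joins the pump flow into the cap end, so the net volume the pump must supply per unit advance equals the rod cross-section area.
Rod cross-section A_rod = π/4 × (3.47 in)² = 9.457 in^2
v = Q_pump / A_rod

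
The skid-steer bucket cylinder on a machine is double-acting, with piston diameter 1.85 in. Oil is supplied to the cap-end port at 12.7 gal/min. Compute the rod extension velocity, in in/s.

v ≈ 18.2 in/s

Cap-side area A_cap = π/4 × (1.85 in)² = 2.688 in^2
v = Q / A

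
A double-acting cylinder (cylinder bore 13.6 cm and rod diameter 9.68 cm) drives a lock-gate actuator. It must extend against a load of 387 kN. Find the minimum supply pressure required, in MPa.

P ≈ 26.6 MPa

Cap-side area A_cap = π/4 × (13.6 cm)² = 145.3 cm^2
P = F / A = 387 kN / A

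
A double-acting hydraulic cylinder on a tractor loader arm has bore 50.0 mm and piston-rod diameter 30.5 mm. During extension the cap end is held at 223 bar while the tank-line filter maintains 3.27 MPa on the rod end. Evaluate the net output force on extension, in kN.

Cap-side area A_cap = π/4 × (50.0 mm)² = 1963 mm^2
Rod-side annular area A_ann = π/4 × (50.0² − 30.5²) = 1233 mm^2
Net thrust = P_cap·A_cap − P_rod·A_ann = 43.79 kN − 4.032 kN

F ≈ 39.8 kN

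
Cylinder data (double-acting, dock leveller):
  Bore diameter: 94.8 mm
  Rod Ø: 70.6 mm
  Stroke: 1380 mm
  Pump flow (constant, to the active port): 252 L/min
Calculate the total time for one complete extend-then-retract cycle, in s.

t ≈ 3.35 s

Cap-side area A_cap = π/4 × (94.8 mm)² = 7058 mm^2
Rod-side annular area A_ann = π/4 × (94.8² − 70.6²) = 3144 mm^2
t_ext = A_cap·L/Q = 2.319 s
t_ret = A_ann·L/Q = 1.033 s
t_cycle = t_ext + t_ret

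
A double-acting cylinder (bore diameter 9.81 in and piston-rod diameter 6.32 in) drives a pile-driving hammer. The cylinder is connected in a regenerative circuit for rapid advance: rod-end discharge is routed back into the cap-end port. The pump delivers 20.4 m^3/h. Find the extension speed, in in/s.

In regeneration the rod-end outflow joins the pump flow into the cap end, so the net volume the pump must supply per unit advance equals the rod cross-section area.
Rod cross-section A_rod = π/4 × (6.32 in)² = 31.37 in^2
v = Q_pump / A_rod

v ≈ 11.0 in/s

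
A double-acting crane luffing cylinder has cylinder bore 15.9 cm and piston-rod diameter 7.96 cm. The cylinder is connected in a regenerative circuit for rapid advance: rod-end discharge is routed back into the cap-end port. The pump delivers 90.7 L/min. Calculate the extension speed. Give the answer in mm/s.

In regeneration the rod-end outflow joins the pump flow into the cap end, so the net volume the pump must supply per unit advance equals the rod cross-section area.
Rod cross-section A_rod = π/4 × (7.96 cm)² = 49.76 cm^2
v = Q_pump / A_rod

v ≈ 304 mm/s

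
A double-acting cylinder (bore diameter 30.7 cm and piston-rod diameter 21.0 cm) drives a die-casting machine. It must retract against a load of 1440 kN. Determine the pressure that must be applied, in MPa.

P ≈ 36.6 MPa

Rod-side annular area A_ann = π/4 × (30.7² − 21.0²) = 393.9 cm^2
Retraction: pressure acts on the annular area.
P = F / A = 1440 kN / A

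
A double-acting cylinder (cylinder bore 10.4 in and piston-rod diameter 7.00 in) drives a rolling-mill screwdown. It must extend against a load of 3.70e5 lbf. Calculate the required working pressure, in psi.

P ≈ 4360 psi

Cap-side area A_cap = π/4 × (10.4 in)² = 84.95 in^2
P = F / A = 3.70e5 lbf / A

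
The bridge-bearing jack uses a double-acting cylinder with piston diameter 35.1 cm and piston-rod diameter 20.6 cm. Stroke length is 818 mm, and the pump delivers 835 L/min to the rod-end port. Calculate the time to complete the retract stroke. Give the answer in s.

t ≈ 3.73 s

Rod-side annular area A_ann = π/4 × (35.1² − 20.6²) = 634.3 cm^2
Swept volume V = A × L; t = V / Q = A·L / Q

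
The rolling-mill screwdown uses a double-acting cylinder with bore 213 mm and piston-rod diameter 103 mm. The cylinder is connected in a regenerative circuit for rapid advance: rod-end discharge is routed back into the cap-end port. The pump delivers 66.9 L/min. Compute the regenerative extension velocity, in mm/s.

v ≈ 134 mm/s

In regeneration the rod-end outflow joins the pump flow into the cap end, so the net volume the pump must supply per unit advance equals the rod cross-section area.
Rod cross-section A_rod = π/4 × (103 mm)² = 8332 mm^2
v = Q_pump / A_rod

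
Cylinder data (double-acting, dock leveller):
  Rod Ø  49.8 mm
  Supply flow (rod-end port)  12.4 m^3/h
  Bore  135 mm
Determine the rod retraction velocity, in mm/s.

Rod-side annular area A_ann = π/4 × (135² − 49.8²) = 12370 mm^2
Flow into the rod-end port fills the annular volume.
v = Q / A

v ≈ 279 mm/s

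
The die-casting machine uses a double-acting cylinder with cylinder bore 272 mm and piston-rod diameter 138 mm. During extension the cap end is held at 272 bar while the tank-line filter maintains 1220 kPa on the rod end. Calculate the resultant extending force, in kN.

Cap-side area A_cap = π/4 × (272 mm)² = 58110 mm^2
Rod-side annular area A_ann = π/4 × (272² − 138²) = 43150 mm^2
Net thrust = P_cap·A_cap − P_rod·A_ann = 1581 kN − 52.64 kN

F ≈ 1530 kN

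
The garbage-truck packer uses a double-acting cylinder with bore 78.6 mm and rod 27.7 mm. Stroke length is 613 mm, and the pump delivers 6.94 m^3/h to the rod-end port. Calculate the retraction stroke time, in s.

Rod-side annular area A_ann = π/4 × (78.6² − 27.7²) = 4250 mm^2
Swept volume V = A × L; t = V / Q = A·L / Q

t ≈ 1.35 s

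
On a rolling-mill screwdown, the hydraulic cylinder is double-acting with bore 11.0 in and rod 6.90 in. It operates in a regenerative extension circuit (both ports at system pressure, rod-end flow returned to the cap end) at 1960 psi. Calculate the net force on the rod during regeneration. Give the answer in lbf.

With equal pressure on both faces, forces on the annular region cancel; the net push is pressure × rod cross-section.
Rod cross-section A_rod = π/4 × (6.90 in)² = 37.39 in^2
F = P × A_rod

F ≈ 73300 lbf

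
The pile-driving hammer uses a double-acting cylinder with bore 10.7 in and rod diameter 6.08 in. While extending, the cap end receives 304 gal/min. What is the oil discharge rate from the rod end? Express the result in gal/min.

Q_out ≈ 206 gal/min

Cap-side area A_cap = π/4 × (10.7 in)² = 89.92 in^2
Rod-side annular area A_ann = π/4 × (10.7² − 6.08²) = 60.89 in^2
Piston speed v = Q_in/A_cap; rod-end outflow Q_out = v × A_ann = Q_in × A_ann/A_cap.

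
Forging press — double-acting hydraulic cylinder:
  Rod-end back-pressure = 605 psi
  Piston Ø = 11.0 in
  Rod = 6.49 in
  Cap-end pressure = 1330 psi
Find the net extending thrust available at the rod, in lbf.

Cap-side area A_cap = π/4 × (11.0 in)² = 95.03 in^2
Rod-side annular area A_ann = π/4 × (11.0² − 6.49²) = 61.95 in^2
Net thrust = P_cap·A_cap − P_rod·A_ann = 1.264e5 lbf − 37480 lbf

F ≈ 88900 lbf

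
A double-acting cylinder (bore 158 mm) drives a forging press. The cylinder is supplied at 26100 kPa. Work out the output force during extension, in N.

F ≈ 5.12e5 N

Cap-side area A_cap = π/4 × (158 mm)² = 19610 mm^2
F = P × A_cap = 26100 kPa × A_cap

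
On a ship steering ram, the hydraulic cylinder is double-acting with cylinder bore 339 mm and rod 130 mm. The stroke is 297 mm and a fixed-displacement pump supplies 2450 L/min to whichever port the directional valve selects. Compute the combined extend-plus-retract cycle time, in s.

t ≈ 1.22 s

Cap-side area A_cap = π/4 × (339 mm)² = 90260 mm^2
Rod-side annular area A_ann = π/4 × (339² − 130²) = 76990 mm^2
t_ext = A_cap·L/Q = 0.6565 s
t_ret = A_ann·L/Q = 0.5600 s
t_cycle = t_ext + t_ret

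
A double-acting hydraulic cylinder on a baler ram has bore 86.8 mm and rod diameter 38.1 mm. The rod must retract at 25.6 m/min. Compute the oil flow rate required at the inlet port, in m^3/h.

Q ≈ 7.34 m^3/h

Rod-side annular area A_ann = π/4 × (86.8² − 38.1²) = 4777 mm^2
Q = A × v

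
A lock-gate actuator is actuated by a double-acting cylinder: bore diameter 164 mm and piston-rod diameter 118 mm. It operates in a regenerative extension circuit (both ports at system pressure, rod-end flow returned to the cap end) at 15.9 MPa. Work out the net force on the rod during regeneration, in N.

With equal pressure on both faces, forces on the annular region cancel; the net push is pressure × rod cross-section.
Rod cross-section A_rod = π/4 × (118 mm)² = 10940 mm^2
F = P × A_rod

F ≈ 1.74e5 N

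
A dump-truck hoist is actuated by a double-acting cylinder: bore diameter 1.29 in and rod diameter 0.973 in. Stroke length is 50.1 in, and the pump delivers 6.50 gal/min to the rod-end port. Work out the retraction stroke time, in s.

t ≈ 1.13 s

Rod-side annular area A_ann = π/4 × (1.29² − 0.973²) = 0.5634 in^2
Swept volume V = A × L; t = V / Q = A·L / Q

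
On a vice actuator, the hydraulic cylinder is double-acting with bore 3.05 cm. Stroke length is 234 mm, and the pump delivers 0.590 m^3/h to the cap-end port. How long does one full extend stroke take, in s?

Cap-side area A_cap = π/4 × (3.05 cm)² = 7.306 cm^2
Swept volume V = A × L; t = V / Q = A·L / Q

t ≈ 1.04 s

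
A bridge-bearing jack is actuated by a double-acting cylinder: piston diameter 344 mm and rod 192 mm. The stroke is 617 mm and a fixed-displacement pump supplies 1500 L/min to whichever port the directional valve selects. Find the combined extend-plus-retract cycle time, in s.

Cap-side area A_cap = π/4 × (344 mm)² = 92940 mm^2
Rod-side annular area A_ann = π/4 × (344² − 192²) = 63990 mm^2
t_ext = A_cap·L/Q = 2.294 s
t_ret = A_ann·L/Q = 1.579 s
t_cycle = t_ext + t_ret

t ≈ 3.87 s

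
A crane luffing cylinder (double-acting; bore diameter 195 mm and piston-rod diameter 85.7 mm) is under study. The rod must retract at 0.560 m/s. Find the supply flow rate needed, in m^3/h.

Q ≈ 48.6 m^3/h

Rod-side annular area A_ann = π/4 × (195² − 85.7²) = 24100 mm^2
Q = A × v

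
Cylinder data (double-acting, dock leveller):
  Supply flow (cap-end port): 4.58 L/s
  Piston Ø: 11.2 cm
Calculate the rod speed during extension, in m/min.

v ≈ 27.9 m/min

Cap-side area A_cap = π/4 × (11.2 cm)² = 98.52 cm^2
v = Q / A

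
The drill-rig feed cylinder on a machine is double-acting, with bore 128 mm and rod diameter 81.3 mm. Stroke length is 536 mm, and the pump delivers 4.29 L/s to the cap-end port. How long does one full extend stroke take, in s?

Cap-side area A_cap = π/4 × (128 mm)² = 12870 mm^2
Swept volume V = A × L; t = V / Q = A·L / Q

t ≈ 1.61 s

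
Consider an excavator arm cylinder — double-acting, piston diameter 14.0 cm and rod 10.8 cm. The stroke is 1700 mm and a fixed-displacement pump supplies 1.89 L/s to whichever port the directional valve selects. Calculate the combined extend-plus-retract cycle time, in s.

Cap-side area A_cap = π/4 × (14.0 cm)² = 153.9 cm^2
Rod-side annular area A_ann = π/4 × (14.0² − 10.8²) = 62.33 cm^2
t_ext = A_cap·L/Q = 13.85 s
t_ret = A_ann·L/Q = 5.606 s
t_cycle = t_ext + t_ret

t ≈ 19.5 s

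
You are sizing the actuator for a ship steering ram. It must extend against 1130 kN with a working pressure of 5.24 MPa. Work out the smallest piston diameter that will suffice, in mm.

D ≈ 524 mm

Extension force acts on the full piston face: F = P × (π/4)D².
D = √(4F / (πP)) = √(4 × 1130 kN / (π × 5.24 MPa))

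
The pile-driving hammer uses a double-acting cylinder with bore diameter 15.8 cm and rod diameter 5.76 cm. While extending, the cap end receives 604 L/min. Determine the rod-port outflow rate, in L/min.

Q_out ≈ 524 L/min

Cap-side area A_cap = π/4 × (15.8 cm)² = 196.1 cm^2
Rod-side annular area A_ann = π/4 × (15.8² − 5.76²) = 170.0 cm^2
Piston speed v = Q_in/A_cap; rod-end outflow Q_out = v × A_ann = Q_in × A_ann/A_cap.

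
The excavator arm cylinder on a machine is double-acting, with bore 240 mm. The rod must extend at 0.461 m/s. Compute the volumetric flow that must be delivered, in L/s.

Cap-side area A_cap = π/4 × (240 mm)² = 45240 mm^2
Q = A × v

Q ≈ 20.9 L/s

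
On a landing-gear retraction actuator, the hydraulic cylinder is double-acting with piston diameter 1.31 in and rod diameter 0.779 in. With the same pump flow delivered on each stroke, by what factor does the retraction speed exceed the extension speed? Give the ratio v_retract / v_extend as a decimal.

v_ret/v_ext ≈ 1.55

Cap-side area A_cap = π/4 × (1.31 in)² = 1.348 in^2
Rod-side annular area A_ann = π/4 × (1.31² − 0.779²) = 0.8712 in^2
For equal Q, v ∝ 1/A, so v_ret/v_ext = A_cap/A_ann.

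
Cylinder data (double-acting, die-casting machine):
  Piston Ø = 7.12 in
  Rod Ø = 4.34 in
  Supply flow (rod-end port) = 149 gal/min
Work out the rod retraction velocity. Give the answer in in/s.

v ≈ 22.9 in/s

Rod-side annular area A_ann = π/4 × (7.12² − 4.34²) = 25.02 in^2
Flow into the rod-end port fills the annular volume.
v = Q / A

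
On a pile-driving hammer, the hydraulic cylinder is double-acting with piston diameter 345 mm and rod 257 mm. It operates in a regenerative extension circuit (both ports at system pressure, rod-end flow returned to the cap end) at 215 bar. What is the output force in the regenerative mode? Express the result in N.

With equal pressure on both faces, forces on the annular region cancel; the net push is pressure × rod cross-section.
Rod cross-section A_rod = π/4 × (257 mm)² = 51870 mm^2
F = P × A_rod

F ≈ 1.12e6 N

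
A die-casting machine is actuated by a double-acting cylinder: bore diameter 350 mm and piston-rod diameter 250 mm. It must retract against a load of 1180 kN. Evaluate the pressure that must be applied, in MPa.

P ≈ 25.0 MPa

Rod-side annular area A_ann = π/4 × (350² − 250²) = 47120 mm^2
Retraction: pressure acts on the annular area.
P = F / A = 1180 kN / A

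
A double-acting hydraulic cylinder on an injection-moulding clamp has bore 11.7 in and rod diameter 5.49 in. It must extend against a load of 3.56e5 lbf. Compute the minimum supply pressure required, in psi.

P ≈ 3310 psi

Cap-side area A_cap = π/4 × (11.7 in)² = 107.5 in^2
P = F / A = 3.56e5 lbf / A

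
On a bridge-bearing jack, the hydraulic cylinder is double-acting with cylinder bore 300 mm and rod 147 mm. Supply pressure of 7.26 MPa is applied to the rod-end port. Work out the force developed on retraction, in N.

Rod-side annular area A_ann = π/4 × (300² − 147²) = 53710 mm^2
On retraction the pressure acts on the annular area (bore minus rod).
F = P × A_ann

F ≈ 3.90e5 N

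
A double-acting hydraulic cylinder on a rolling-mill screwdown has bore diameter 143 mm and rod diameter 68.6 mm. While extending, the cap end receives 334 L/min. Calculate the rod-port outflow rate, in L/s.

Q_out ≈ 4.29 L/s

Cap-side area A_cap = π/4 × (143 mm)² = 16060 mm^2
Rod-side annular area A_ann = π/4 × (143² − 68.6²) = 12360 mm^2
Piston speed v = Q_in/A_cap; rod-end outflow Q_out = v × A_ann = Q_in × A_ann/A_cap.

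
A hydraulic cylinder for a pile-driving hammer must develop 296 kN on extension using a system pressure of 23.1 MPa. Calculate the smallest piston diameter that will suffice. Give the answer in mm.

Extension force acts on the full piston face: F = P × (π/4)D².
D = √(4F / (πP)) = √(4 × 296 kN / (π × 23.1 MPa))

D ≈ 128 mm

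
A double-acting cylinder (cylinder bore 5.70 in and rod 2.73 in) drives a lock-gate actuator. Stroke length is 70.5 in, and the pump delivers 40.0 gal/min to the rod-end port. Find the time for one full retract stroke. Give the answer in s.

t ≈ 9.00 s

Rod-side annular area A_ann = π/4 × (5.70² − 2.73²) = 19.66 in^2
Swept volume V = A × L; t = V / Q = A·L / Q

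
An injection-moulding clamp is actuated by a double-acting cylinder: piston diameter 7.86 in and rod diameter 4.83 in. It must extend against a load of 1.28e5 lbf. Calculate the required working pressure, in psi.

P ≈ 2640 psi

Cap-side area A_cap = π/4 × (7.86 in)² = 48.52 in^2
P = F / A = 1.28e5 lbf / A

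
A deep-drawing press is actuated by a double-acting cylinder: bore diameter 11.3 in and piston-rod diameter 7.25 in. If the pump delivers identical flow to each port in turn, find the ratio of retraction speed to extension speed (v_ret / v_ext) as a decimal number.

Cap-side area A_cap = π/4 × (11.3 in)² = 100.3 in^2
Rod-side annular area A_ann = π/4 × (11.3² − 7.25²) = 59.01 in^2
For equal Q, v ∝ 1/A, so v_ret/v_ext = A_cap/A_ann.

v_ret/v_ext ≈ 1.70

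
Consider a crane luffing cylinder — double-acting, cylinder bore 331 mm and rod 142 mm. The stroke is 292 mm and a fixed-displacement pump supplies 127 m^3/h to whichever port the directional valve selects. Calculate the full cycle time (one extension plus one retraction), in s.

t ≈ 1.29 s

Cap-side area A_cap = π/4 × (331 mm)² = 86050 mm^2
Rod-side annular area A_ann = π/4 × (331² − 142²) = 70210 mm^2
t_ext = A_cap·L/Q = 0.7122 s
t_ret = A_ann·L/Q = 0.5812 s
t_cycle = t_ext + t_ret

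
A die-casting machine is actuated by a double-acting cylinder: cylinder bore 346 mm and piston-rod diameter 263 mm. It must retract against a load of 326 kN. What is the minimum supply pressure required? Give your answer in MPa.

Rod-side annular area A_ann = π/4 × (346² − 263²) = 39700 mm^2
Retraction: pressure acts on the annular area.
P = F / A = 326 kN / A

P ≈ 8.21 MPa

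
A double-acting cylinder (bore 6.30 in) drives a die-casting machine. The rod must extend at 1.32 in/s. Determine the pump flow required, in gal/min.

Cap-side area A_cap = π/4 × (6.30 in)² = 31.17 in^2
Q = A × v

Q ≈ 10.7 gal/min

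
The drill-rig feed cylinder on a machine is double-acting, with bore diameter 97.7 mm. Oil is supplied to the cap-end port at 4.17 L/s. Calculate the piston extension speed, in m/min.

v ≈ 33.4 m/min

Cap-side area A_cap = π/4 × (97.7 mm)² = 7497 mm^2
v = Q / A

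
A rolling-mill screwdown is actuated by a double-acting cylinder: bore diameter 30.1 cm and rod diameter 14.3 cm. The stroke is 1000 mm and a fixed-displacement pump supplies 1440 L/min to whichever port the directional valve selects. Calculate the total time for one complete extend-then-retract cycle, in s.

Cap-side area A_cap = π/4 × (30.1 cm)² = 711.6 cm^2
Rod-side annular area A_ann = π/4 × (30.1² − 14.3²) = 551.0 cm^2
t_ext = A_cap·L/Q = 2.965 s
t_ret = A_ann·L/Q = 2.296 s
t_cycle = t_ext + t_ret

t ≈ 5.26 s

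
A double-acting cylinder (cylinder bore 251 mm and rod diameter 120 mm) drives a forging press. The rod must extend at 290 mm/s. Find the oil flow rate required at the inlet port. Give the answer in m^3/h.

Cap-side area A_cap = π/4 × (251 mm)² = 49480 mm^2
Q = A × v

Q ≈ 51.7 m^3/h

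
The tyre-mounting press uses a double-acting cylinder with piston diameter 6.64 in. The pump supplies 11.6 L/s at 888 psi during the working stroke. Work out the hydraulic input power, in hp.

W ≈ 95.2 hp

Hydraulic power = P × Q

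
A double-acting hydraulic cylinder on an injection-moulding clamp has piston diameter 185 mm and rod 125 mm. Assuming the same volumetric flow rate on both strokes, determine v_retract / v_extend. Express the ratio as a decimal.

v_ret/v_ext ≈ 1.84

Cap-side area A_cap = π/4 × (185 mm)² = 26880 mm^2
Rod-side annular area A_ann = π/4 × (185² − 125²) = 14610 mm^2
For equal Q, v ∝ 1/A, so v_ret/v_ext = A_cap/A_ann.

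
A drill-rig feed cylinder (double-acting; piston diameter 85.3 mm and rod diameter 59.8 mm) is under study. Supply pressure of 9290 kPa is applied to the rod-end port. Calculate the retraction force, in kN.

Rod-side annular area A_ann = π/4 × (85.3² − 59.8²) = 2906 mm^2
On retraction the pressure acts on the annular area (bore minus rod).
F = P × A_ann

F ≈ 27.0 kN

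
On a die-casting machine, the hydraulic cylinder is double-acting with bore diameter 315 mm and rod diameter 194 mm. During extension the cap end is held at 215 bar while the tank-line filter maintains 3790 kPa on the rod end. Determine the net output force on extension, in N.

F ≈ 1.49e6 N

Cap-side area A_cap = π/4 × (315 mm)² = 77930 mm^2
Rod-side annular area A_ann = π/4 × (315² − 194²) = 48370 mm^2
Net thrust = P_cap·A_cap − P_rod·A_ann = 1.676e6 N − 1.833e5 N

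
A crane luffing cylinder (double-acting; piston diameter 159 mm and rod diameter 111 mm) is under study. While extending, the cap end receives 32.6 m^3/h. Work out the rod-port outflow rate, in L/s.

Cap-side area A_cap = π/4 × (159 mm)² = 19860 mm^2
Rod-side annular area A_ann = π/4 × (159² − 111²) = 10180 mm^2
Piston speed v = Q_in/A_cap; rod-end outflow Q_out = v × A_ann = Q_in × A_ann/A_cap.

Q_out ≈ 4.64 L/s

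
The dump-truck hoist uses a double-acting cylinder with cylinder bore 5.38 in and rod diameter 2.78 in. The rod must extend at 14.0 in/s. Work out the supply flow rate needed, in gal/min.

Cap-side area A_cap = π/4 × (5.38 in)² = 22.73 in^2
Q = A × v

Q ≈ 82.7 gal/min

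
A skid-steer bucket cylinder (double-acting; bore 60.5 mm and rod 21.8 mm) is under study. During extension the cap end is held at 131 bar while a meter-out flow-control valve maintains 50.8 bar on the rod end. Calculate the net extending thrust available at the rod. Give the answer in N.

F ≈ 25000 N

Cap-side area A_cap = π/4 × (60.5 mm)² = 2875 mm^2
Rod-side annular area A_ann = π/4 × (60.5² − 21.8²) = 2502 mm^2
Net thrust = P_cap·A_cap − P_rod·A_ann = 37660 N − 12710 N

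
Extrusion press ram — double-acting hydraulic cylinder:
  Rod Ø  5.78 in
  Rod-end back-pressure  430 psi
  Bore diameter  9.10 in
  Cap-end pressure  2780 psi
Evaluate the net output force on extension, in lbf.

Cap-side area A_cap = π/4 × (9.10 in)² = 65.04 in^2
Rod-side annular area A_ann = π/4 × (9.10² − 5.78²) = 38.80 in^2
Net thrust = P_cap·A_cap − P_rod·A_ann = 1.808e5 lbf − 16680 lbf

F ≈ 1.64e5 lbf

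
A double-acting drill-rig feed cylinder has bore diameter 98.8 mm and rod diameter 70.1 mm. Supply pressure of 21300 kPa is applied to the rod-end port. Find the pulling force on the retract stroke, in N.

F ≈ 81100 N

Rod-side annular area A_ann = π/4 × (98.8² − 70.1²) = 3807 mm^2
On retraction the pressure acts on the annular area (bore minus rod).
F = P × A_ann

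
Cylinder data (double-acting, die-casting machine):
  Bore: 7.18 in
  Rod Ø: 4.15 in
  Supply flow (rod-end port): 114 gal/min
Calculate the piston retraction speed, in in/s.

v ≈ 16.3 in/s

Rod-side annular area A_ann = π/4 × (7.18² − 4.15²) = 26.96 in^2
Flow into the rod-end port fills the annular volume.
v = Q / A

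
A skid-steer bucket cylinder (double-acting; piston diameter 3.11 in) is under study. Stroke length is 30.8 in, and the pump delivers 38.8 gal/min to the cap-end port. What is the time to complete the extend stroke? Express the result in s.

t ≈ 1.57 s

Cap-side area A_cap = π/4 × (3.11 in)² = 7.596 in^2
Swept volume V = A × L; t = V / Q = A·L / Q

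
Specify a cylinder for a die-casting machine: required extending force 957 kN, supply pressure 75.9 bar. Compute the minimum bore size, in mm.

D ≈ 401 mm

Extension force acts on the full piston face: F = P × (π/4)D².
D = √(4F / (πP)) = √(4 × 957 kN / (π × 75.9 bar))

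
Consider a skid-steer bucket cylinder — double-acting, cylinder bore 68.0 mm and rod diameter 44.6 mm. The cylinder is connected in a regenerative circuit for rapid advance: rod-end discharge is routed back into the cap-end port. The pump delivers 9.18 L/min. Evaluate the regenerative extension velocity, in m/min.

In regeneration the rod-end outflow joins the pump flow into the cap end, so the net volume the pump must supply per unit advance equals the rod cross-section area.
Rod cross-section A_rod = π/4 × (44.6 mm)² = 1562 mm^2
v = Q_pump / A_rod

v ≈ 5.88 m/min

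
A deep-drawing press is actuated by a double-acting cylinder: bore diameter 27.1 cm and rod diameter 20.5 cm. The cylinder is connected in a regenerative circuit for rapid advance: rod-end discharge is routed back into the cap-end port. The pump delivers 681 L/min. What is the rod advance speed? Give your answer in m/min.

In regeneration the rod-end outflow joins the pump flow into the cap end, so the net volume the pump must supply per unit advance equals the rod cross-section area.
Rod cross-section A_rod = π/4 × (20.5 cm)² = 330.1 cm^2
v = Q_pump / A_rod

v ≈ 20.6 m/min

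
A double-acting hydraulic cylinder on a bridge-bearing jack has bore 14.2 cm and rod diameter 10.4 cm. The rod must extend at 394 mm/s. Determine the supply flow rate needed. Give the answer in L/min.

Cap-side area A_cap = π/4 × (14.2 cm)² = 158.4 cm^2
Q = A × v

Q ≈ 374 L/min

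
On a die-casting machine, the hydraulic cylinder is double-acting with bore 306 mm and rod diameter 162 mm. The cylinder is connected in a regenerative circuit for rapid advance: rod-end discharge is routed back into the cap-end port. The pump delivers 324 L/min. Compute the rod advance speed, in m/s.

v ≈ 0.262 m/s

In regeneration the rod-end outflow joins the pump flow into the cap end, so the net volume the pump must supply per unit advance equals the rod cross-section area.
Rod cross-section A_rod = π/4 × (162 mm)² = 20610 mm^2
v = Q_pump / A_rod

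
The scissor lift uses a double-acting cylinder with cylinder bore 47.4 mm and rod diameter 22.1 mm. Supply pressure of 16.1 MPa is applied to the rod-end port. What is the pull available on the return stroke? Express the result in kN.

F ≈ 22.2 kN

Rod-side annular area A_ann = π/4 × (47.4² − 22.1²) = 1381 mm^2
On retraction the pressure acts on the annular area (bore minus rod).
F = P × A_ann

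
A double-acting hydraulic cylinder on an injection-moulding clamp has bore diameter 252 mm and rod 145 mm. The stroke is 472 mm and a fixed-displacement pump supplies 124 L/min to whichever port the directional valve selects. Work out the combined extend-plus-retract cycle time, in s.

t ≈ 19.0 s

Cap-side area A_cap = π/4 × (252 mm)² = 49880 mm^2
Rod-side annular area A_ann = π/4 × (252² − 145²) = 33360 mm^2
t_ext = A_cap·L/Q = 11.39 s
t_ret = A_ann·L/Q = 7.620 s
t_cycle = t_ext + t_ret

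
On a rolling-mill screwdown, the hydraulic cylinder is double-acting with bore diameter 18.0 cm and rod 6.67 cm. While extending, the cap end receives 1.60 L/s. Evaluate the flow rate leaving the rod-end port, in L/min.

Q_out ≈ 82.8 L/min

Cap-side area A_cap = π/4 × (18.0 cm)² = 254.5 cm^2
Rod-side annular area A_ann = π/4 × (18.0² − 6.67²) = 219.5 cm^2
Piston speed v = Q_in/A_cap; rod-end outflow Q_out = v × A_ann = Q_in × A_ann/A_cap.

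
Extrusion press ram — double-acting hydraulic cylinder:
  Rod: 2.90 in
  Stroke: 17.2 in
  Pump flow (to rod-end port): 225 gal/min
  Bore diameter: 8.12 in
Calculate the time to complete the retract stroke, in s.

t ≈ 0.897 s

Rod-side annular area A_ann = π/4 × (8.12² − 2.90²) = 45.18 in^2
Swept volume V = A × L; t = V / Q = A·L / Q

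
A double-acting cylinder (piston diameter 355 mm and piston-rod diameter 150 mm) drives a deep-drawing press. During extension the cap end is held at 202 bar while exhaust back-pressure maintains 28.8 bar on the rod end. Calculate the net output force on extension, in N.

Cap-side area A_cap = π/4 × (355 mm)² = 98980 mm^2
Rod-side annular area A_ann = π/4 × (355² − 150²) = 81310 mm^2
Net thrust = P_cap·A_cap − P_rod·A_ann = 1.999e6 N − 2.342e5 N

F ≈ 1.77e6 N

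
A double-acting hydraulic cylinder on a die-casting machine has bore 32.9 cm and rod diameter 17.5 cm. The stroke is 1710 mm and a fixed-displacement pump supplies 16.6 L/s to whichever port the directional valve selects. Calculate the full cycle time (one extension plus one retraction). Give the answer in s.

Cap-side area A_cap = π/4 × (32.9 cm)² = 850.1 cm^2
Rod-side annular area A_ann = π/4 × (32.9² − 17.5²) = 609.6 cm^2
t_ext = A_cap·L/Q = 8.757 s
t_ret = A_ann·L/Q = 6.280 s
t_cycle = t_ext + t_ret

t ≈ 15.0 s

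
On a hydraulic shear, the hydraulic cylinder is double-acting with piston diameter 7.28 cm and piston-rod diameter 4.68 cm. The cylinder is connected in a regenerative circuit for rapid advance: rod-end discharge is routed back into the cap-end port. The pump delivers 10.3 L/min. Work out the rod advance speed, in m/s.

In regeneration the rod-end outflow joins the pump flow into the cap end, so the net volume the pump must supply per unit advance equals the rod cross-section area.
Rod cross-section A_rod = π/4 × (4.68 cm)² = 17.20 cm^2
v = Q_pump / A_rod

v ≈ 0.0998 m/s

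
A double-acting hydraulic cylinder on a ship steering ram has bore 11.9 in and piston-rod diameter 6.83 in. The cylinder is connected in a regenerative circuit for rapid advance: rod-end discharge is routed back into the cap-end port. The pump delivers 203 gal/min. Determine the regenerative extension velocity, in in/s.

v ≈ 21.3 in/s

In regeneration the rod-end outflow joins the pump flow into the cap end, so the net volume the pump must supply per unit advance equals the rod cross-section area.
Rod cross-section A_rod = π/4 × (6.83 in)² = 36.64 in^2
v = Q_pump / A_rod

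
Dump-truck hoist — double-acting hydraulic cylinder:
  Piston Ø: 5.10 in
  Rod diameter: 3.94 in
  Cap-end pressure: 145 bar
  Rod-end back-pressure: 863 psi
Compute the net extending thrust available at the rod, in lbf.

F ≈ 35900 lbf

Cap-side area A_cap = π/4 × (5.10 in)² = 20.43 in^2
Rod-side annular area A_ann = π/4 × (5.10² − 3.94²) = 8.236 in^2
Net thrust = P_cap·A_cap − P_rod·A_ann = 42960 lbf − 7108 lbf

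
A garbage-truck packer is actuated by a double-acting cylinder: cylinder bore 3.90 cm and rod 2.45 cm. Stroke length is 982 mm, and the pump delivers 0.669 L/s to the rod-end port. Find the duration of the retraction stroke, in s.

Rod-side annular area A_ann = π/4 × (3.90² − 2.45²) = 7.232 cm^2
Swept volume V = A × L; t = V / Q = A·L / Q

t ≈ 1.06 s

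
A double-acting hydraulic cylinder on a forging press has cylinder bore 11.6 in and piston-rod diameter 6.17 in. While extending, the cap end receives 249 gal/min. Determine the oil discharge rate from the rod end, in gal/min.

Cap-side area A_cap = π/4 × (11.6 in)² = 105.7 in^2
Rod-side annular area A_ann = π/4 × (11.6² − 6.17²) = 75.78 in^2
Piston speed v = Q_in/A_cap; rod-end outflow Q_out = v × A_ann = Q_in × A_ann/A_cap.

Q_out ≈ 179 gal/min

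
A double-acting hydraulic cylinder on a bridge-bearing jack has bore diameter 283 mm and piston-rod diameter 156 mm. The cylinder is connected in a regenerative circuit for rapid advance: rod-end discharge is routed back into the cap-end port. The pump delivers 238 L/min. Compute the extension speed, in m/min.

v ≈ 12.5 m/min

In regeneration the rod-end outflow joins the pump flow into the cap end, so the net volume the pump must supply per unit advance equals the rod cross-section area.
Rod cross-section A_rod = π/4 × (156 mm)² = 19110 mm^2
v = Q_pump / A_rod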